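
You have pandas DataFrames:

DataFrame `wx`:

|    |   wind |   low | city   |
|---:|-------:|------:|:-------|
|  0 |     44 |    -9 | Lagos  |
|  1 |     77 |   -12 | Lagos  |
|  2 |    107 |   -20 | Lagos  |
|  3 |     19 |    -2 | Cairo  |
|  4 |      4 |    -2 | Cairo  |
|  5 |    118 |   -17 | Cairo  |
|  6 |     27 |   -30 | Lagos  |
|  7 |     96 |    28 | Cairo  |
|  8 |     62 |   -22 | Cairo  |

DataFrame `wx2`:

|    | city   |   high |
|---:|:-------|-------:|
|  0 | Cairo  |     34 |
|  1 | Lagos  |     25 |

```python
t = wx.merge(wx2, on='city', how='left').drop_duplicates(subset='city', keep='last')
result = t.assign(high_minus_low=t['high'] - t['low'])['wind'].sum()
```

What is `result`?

89

merge on 'city' (how='left') → 9 rows:
   wind  low   city  high
0    44   -9  Lagos    25
1    77  -12  Lagos    25
2   107  -20  Lagos    25
3    19   -2  Cairo    34
4     4   -2  Cairo    34
5   118  -17  Cairo    34
6    27  -30  Lagos    25
7    96   28  Cairo    34
8    62  -22  Cairo    34
drop duplicate city (keep=last):
   wind  low   city  high
6    27  -30  Lagos    25
8    62  -22  Cairo    34
add column high_minus_low = t['high'] - t['low']:
   wind  low   city  high  high_minus_low
6    27  -30  Lagos    25              55
8    62  -22  Cairo    34              56
Then the sum of column 'wind': 89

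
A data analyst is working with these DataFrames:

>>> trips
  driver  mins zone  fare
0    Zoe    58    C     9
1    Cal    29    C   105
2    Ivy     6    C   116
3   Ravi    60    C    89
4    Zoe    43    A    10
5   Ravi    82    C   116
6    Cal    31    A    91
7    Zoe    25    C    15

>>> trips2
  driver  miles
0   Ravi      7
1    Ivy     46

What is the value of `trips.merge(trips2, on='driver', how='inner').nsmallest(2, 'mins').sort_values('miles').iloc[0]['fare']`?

merge on 'driver' (how='inner') → 3 rows:
  driver  mins zone  fare  miles
0    Ivy     6    C   116     46
1   Ravi    60    C    89      7
2   Ravi    82    C   116      7
take 2 rows with smallest mins:
  driver  mins zone  fare  miles
0    Ivy     6    C   116     46
1   Ravi    60    C    89      7
sort by miles:
  driver  mins zone  fare  miles
1   Ravi    60    C    89      7
0    Ivy     6    C   116     46

89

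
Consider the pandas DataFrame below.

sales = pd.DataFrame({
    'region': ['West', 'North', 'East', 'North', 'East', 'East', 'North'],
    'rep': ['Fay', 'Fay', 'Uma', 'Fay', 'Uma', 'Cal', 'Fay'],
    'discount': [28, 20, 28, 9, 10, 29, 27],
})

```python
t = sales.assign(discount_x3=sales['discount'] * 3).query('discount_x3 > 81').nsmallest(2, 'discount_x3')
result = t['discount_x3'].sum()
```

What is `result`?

add column discount_x3 = sales['discount'] * 3:
  region  rep  discount  discount_x3
0   West  Fay        28           84
1  North  Fay        20           60
2   East  Uma        28           84
3  North  Fay         9           27
4   East  Uma        10           30
5   East  Cal        29           87
6  North  Fay        27           81
filter rows where discount_x3 > 81:
  region  rep  discount  discount_x3
0   West  Fay        28           84
2   East  Uma        28           84
5   East  Cal        29           87
take 2 rows with smallest discount_x3:
  region  rep  discount  discount_x3
0   West  Fay        28           84
2   East  Uma        28           84
Then the sum of column 'discount_x3': 168

168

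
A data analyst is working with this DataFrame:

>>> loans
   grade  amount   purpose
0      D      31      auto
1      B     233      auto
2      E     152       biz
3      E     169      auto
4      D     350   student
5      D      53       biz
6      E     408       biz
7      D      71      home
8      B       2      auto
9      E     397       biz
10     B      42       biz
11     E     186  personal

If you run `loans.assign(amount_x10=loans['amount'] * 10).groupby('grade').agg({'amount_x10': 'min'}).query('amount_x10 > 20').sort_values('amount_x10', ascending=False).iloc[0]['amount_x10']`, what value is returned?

1520

add column amount_x10 = loans['amount'] * 10:
   grade  amount   purpose  amount_x10
0      D      31      auto         310
1      B     233      auto        2330
2      E     152       biz        1520
3      E     169      auto        1690
4      D     350   student        3500
5      D      53       biz         530
6      E     408       biz        4080
7      D      71      home         710
8      B       2      auto          20
9      E     397       biz        3970
10     B      42       biz         420
11     E     186  personal        1860
group by grade, min of amount_x10:
       amount_x10
grade            
B              20
D             310
E            1520
filter rows where amount_x10 > 20:
       amount_x10
grade            
D             310
E            1520
sort by amount_x10 descending:
       amount_x10
grade            
E            1520
D             310
Hence 1520.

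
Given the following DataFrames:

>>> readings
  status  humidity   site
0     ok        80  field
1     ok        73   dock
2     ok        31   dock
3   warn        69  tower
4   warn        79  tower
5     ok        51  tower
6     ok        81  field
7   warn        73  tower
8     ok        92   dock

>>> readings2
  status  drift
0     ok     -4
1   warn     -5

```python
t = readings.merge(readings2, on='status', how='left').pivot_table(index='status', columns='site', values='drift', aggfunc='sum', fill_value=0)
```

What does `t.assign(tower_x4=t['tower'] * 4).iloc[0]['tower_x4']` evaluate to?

-16

merge on 'status' (how='left') → 9 rows:
  status  humidity   site  drift
0     ok        80  field     -4
1     ok        73   dock     -4
2     ok        31   dock     -4
3   warn        69  tower     -5
4   warn        79  tower     -5
5     ok        51  tower     -4
6     ok        81  field     -4
7   warn        73  tower     -5
8     ok        92   dock     -4
pivot: rows=status, cols=site, sum(drift):
site    dock  field  tower
status                    
ok       -12     -8     -4
warn       0      0    -15
add column tower_x4 = t['tower'] * 4:
site    dock  field  tower  tower_x4
status                              
ok       -12     -8     -4       -16
warn       0      0    -15       -60
The value at position 0, column 'tower_x4' is -16.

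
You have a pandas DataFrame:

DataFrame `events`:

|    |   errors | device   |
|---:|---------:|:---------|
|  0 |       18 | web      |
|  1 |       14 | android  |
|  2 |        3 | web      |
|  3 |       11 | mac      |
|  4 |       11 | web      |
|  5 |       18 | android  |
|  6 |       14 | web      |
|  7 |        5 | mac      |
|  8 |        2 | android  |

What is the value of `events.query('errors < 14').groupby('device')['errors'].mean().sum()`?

filter rows where errors < 14:
   errors   device
2       3      web
3      11      mac
4      11      web
7       5      mac
8       2  android
group by device, mean of errors:
device
android    2.0
mac        8.0
web        7.0
Name: errors, dtype: float64

17.0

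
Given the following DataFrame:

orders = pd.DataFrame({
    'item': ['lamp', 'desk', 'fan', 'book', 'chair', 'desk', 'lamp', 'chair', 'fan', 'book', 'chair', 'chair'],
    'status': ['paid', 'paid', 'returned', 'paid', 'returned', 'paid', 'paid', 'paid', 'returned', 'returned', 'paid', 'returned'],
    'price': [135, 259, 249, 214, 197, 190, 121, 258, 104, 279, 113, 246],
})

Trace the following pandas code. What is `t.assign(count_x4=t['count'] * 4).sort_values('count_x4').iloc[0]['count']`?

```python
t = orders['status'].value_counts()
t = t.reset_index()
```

5

value_counts of status:
status
paid        7
returned    5
Name: count, dtype: int64
reset_index():
     status  count
0      paid      7
1  returned      5
add column count_x4 = t['count'] * 4:
     status  count  count_x4
0      paid      7        28
1  returned      5        20
sort by count_x4:
     status  count  count_x4
1  returned      5        20
0      paid      7        28
Finally, value at position 0, column 'count' = 5.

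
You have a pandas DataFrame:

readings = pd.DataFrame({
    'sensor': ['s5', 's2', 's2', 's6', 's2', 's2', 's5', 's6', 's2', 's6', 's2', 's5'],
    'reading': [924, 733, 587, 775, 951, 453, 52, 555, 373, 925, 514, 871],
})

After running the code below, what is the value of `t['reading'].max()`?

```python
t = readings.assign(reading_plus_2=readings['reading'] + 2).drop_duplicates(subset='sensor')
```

924

add column reading_plus_2 = readings['reading'] + 2:
   sensor  reading  reading_plus_2
0      s5      924             926
1      s2      733             735
2      s2      587             589
3      s6      775             777
4      s2      951             953
5      s2      453             455
6      s5       52              54
7      s6      555             557
8      s2      373             375
9      s6      925             927
10     s2      514             516
11     s5      871             873
drop duplicate sensor (keep=first):
  sensor  reading  reading_plus_2
0     s5      924             926
1     s2      733             735
3     s6      775             777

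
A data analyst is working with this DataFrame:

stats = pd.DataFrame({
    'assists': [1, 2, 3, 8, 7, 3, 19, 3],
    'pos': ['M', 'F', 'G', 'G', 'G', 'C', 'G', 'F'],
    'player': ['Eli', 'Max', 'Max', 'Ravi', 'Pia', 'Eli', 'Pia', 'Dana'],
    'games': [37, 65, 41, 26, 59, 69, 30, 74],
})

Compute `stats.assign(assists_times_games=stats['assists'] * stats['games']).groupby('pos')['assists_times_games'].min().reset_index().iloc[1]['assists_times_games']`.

add column assists_times_games = stats['assists'] * stats['games']:
   assists pos player  games  assists_times_games
0        1   M    Eli     37                   37
1        2   F    Max     65                  130
2        3   G    Max     41                  123
3        8   G   Ravi     26                  208
4        7   G    Pia     59                  413
5        3   C    Eli     69                  207
6       19   G    Pia     30                  570
7        3   F   Dana     74                  222
group by pos, min of assists_times_games:
pos
C    207
F    130
G    123
M     37
Name: assists_times_games, dtype: int64
reset_index():
  pos  assists_times_games
0   C                  207
1   F                  130
2   G                  123
3   M                   37
Hence 130.

130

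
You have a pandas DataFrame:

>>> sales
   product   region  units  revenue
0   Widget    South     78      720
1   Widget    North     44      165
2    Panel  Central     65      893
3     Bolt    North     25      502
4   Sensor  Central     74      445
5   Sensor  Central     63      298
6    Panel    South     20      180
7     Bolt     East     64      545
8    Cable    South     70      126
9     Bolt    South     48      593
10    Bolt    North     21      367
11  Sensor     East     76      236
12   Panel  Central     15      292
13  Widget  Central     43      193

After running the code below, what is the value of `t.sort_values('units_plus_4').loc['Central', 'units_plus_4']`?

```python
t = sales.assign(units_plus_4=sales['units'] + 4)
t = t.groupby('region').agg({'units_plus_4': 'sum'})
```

280

add column units_plus_4 = sales['units'] + 4:
   product   region  units  revenue  units_plus_4
0   Widget    South     78      720            82
1   Widget    North     44      165            48
2    Panel  Central     65      893            69
3     Bolt    North     25      502            29
4   Sensor  Central     74      445            78
5   Sensor  Central     63      298            67
6    Panel    South     20      180            24
7     Bolt     East     64      545            68
8    Cable    South     70      126            74
9     Bolt    South     48      593            52
10    Bolt    North     21      367            25
11  Sensor     East     76      236            80
12   Panel  Central     15      292            19
13  Widget  Central     43      193            47
group by region, sum of units_plus_4:
         units_plus_4
region               
Central           280
East              148
North             102
South             232
sort by units_plus_4:
         units_plus_4
region               
North             102
East              148
South             232
Central           280
Finally, value at row 'Central', column 'units_plus_4' = 280.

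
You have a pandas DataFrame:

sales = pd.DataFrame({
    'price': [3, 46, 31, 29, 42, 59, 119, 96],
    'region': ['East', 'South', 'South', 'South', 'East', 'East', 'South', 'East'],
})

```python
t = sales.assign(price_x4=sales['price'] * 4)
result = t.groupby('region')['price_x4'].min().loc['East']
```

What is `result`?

add column price_x4 = sales['price'] * 4:
   price region  price_x4
0      3   East        12
1     46  South       184
2     31  South       124
3     29  South       116
4     42   East       168
5     59   East       236
6    119  South       476
7     96   East       384
group by region, min of price_x4:
region
East      12
South    116
Name: price_x4, dtype: int64

12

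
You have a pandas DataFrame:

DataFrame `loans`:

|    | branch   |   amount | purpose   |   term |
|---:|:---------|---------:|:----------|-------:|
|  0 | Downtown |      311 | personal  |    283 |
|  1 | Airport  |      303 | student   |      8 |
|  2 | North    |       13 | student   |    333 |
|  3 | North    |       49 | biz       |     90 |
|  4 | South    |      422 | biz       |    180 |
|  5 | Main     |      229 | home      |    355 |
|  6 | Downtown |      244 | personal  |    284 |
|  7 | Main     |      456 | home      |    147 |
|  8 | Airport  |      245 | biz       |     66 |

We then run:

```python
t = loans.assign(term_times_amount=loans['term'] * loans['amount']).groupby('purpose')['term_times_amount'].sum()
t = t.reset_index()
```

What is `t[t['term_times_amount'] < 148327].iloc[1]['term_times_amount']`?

add column term_times_amount = loans['term'] * loans['amount']:
     branch  amount   purpose  term  term_times_amount
0  Downtown     311  personal   283              88013
1   Airport     303   student     8               2424
2     North      13   student   333               4329
3     North      49       biz    90               4410
4     South     422       biz   180              75960
5      Main     229      home   355              81295
6  Downtown     244  personal   284              69296
7      Main     456      home   147              67032
8   Airport     245       biz    66              16170
group by purpose, sum of term_times_amount:
purpose
biz          96540
home        148327
personal    157309
student       6753
Name: term_times_amount, dtype: int64
reset_index():
    purpose  term_times_amount
0       biz              96540
1      home             148327
2  personal             157309
3   student               6753
filter rows where term_times_amount < 148327:
   purpose  term_times_amount
0      biz              96540
3  student               6753

6753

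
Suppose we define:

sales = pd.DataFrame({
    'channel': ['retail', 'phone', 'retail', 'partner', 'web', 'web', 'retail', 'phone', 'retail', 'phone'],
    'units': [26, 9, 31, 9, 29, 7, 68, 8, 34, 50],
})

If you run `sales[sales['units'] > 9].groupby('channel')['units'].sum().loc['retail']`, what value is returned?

filter rows where units > 9:
  channel  units
0  retail     26
2  retail     31
4     web     29
6  retail     68
8  retail     34
9   phone     50
group by channel, sum of units:
channel
phone      50
retail    159
web        29
Name: units, dtype: int64
The value at index 'retail' is 159.

159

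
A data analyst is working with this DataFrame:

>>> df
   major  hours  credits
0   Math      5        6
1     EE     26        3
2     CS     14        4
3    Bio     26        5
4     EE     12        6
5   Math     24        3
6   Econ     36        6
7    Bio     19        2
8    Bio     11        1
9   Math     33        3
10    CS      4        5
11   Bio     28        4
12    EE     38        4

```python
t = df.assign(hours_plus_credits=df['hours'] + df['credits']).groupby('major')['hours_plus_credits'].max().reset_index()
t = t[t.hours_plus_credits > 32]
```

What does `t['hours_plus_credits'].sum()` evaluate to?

120

add column hours_plus_credits = df['hours'] + df['credits']:
   major  hours  credits  hours_plus_credits
0   Math      5        6                  11
1     EE     26        3                  29
2     CS     14        4                  18
3    Bio     26        5                  31
4     EE     12        6                  18
5   Math     24        3                  27
6   Econ     36        6                  42
7    Bio     19        2                  21
8    Bio     11        1                  12
9   Math     33        3                  36
10    CS      4        5                   9
11   Bio     28        4                  32
12    EE     38        4                  42
group by major, max of hours_plus_credits:
major
Bio     32
CS      18
EE      42
Econ    42
Math    36
Name: hours_plus_credits, dtype: int64
reset_index():
  major  hours_plus_credits
0   Bio                  32
1    CS                  18
2    EE                  42
3  Econ                  42
4  Math                  36
filter rows where hours_plus_credits > 32:
  major  hours_plus_credits
2    EE                  42
3  Econ                  42
4  Math                  36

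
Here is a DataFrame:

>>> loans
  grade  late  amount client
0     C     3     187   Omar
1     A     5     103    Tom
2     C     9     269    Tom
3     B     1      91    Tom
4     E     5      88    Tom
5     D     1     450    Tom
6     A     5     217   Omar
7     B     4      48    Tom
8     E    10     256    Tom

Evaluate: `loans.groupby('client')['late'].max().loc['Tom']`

10

group by client, max of late:
client
Omar     5
Tom     10
Name: late, dtype: int64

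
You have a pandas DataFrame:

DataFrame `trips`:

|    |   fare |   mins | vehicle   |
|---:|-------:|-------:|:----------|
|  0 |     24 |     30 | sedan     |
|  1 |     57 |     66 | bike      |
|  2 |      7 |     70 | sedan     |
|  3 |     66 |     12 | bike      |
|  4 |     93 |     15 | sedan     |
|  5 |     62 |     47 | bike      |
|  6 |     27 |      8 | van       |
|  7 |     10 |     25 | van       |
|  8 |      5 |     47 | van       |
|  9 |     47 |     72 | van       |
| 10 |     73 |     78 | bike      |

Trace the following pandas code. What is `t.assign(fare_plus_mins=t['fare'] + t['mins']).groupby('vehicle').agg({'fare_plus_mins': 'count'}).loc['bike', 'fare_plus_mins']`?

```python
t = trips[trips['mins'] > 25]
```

filter rows where mins > 25:
    fare  mins vehicle
0     24    30   sedan
1     57    66    bike
2      7    70   sedan
5     62    47    bike
8      5    47     van
9     47    72     van
10    73    78    bike
add column fare_plus_mins = t['fare'] + t['mins']:
    fare  mins vehicle  fare_plus_mins
0     24    30   sedan              54
1     57    66    bike             123
2      7    70   sedan              77
5     62    47    bike             109
8      5    47     van              52
9     47    72     van             119
10    73    78    bike             151
group by vehicle, count of fare_plus_mins:
         fare_plus_mins
vehicle                
bike                  3
sedan                 2
van                   2
Hence 3.

3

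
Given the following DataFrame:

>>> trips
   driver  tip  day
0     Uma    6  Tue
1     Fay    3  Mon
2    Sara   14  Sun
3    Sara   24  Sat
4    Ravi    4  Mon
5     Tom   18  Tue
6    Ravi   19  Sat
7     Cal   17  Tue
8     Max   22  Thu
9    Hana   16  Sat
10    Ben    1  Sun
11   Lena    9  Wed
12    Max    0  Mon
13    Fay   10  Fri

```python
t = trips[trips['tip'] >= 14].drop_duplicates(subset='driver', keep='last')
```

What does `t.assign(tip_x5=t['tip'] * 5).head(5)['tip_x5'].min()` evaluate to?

85

filter rows where tip >= 14:
  driver  tip  day
2   Sara   14  Sun
3   Sara   24  Sat
5    Tom   18  Tue
6   Ravi   19  Sat
7    Cal   17  Tue
8    Max   22  Thu
9   Hana   16  Sat
drop duplicate driver (keep=last):
  driver  tip  day
3   Sara   24  Sat
5    Tom   18  Tue
6   Ravi   19  Sat
7    Cal   17  Tue
8    Max   22  Thu
9   Hana   16  Sat
add column tip_x5 = t['tip'] * 5:
  driver  tip  day  tip_x5
3   Sara   24  Sat     120
5    Tom   18  Tue      90
6   Ravi   19  Sat      95
7    Cal   17  Tue      85
8    Max   22  Thu     110
9   Hana   16  Sat      80
take first 5 rows:
  driver  tip  day  tip_x5
3   Sara   24  Sat     120
5    Tom   18  Tue      90
6   Ravi   19  Sat      95
7    Cal   17  Tue      85
8    Max   22  Thu     110
Reading off the min of column 'tip_x5', we get 85.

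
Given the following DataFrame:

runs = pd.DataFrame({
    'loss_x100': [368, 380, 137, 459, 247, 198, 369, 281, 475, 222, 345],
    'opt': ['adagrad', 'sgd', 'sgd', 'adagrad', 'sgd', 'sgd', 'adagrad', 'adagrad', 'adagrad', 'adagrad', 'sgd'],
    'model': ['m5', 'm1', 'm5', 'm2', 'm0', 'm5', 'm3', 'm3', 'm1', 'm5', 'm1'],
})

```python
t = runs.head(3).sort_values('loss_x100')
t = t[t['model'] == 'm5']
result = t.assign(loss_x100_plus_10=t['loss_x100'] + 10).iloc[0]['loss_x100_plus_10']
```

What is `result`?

147

take first 3 rows:
   loss_x100      opt model
0        368  adagrad    m5
1        380      sgd    m1
2        137      sgd    m5
sort by loss_x100:
   loss_x100      opt model
2        137      sgd    m5
0        368  adagrad    m5
1        380      sgd    m1
filter rows where model == 'm5':
   loss_x100      opt model
2        137      sgd    m5
0        368  adagrad    m5
add column loss_x100_plus_10 = t['loss_x100'] + 10:
   loss_x100      opt model  loss_x100_plus_10
2        137      sgd    m5                147
0        368  adagrad    m5                378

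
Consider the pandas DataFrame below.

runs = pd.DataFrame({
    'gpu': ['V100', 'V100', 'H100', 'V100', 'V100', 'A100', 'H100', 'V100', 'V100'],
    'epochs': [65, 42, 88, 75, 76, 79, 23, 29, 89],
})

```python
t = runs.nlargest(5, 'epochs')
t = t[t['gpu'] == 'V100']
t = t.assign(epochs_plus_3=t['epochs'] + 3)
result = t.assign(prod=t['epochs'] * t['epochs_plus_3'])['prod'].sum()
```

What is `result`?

take 5 rows with largest epochs:
    gpu  epochs
8  V100      89
2  H100      88
5  A100      79
4  V100      76
3  V100      75
filter rows where gpu == 'V100':
    gpu  epochs
8  V100      89
4  V100      76
3  V100      75
add column epochs_plus_3 = t['epochs'] + 3:
    gpu  epochs  epochs_plus_3
8  V100      89             92
4  V100      76             79
3  V100      75             78
add column prod = t['epochs'] * t['epochs_plus_3']:
    gpu  epochs  epochs_plus_3  prod
8  V100      89             92  8188
4  V100      76             79  6004
3  V100      75             78  5850

20042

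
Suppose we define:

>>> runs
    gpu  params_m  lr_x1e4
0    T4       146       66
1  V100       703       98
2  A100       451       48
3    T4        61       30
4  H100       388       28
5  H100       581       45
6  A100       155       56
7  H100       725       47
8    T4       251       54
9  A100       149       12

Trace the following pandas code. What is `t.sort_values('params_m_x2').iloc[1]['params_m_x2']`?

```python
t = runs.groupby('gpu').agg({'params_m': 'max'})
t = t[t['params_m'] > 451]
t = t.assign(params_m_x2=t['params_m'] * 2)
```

1450

group by gpu, max of params_m:
      params_m
gpu           
A100       451
H100       725
T4         251
V100       703
filter rows where params_m > 451:
      params_m
gpu           
H100       725
V100       703
add column params_m_x2 = t['params_m'] * 2:
      params_m  params_m_x2
gpu                        
H100       725         1450
V100       703         1406
sort by params_m_x2:
      params_m  params_m_x2
gpu                        
V100       703         1406
H100       725         1450
Hence 1450.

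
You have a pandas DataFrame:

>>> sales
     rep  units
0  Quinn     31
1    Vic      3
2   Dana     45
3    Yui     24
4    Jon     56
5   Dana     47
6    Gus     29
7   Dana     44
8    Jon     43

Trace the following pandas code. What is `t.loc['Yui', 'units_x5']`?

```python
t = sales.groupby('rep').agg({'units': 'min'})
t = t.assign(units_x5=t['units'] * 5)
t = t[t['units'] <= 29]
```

group by rep, min of units:
       units
rep         
Dana      44
Gus       29
Jon       43
Quinn     31
Vic        3
Yui       24
add column units_x5 = t['units'] * 5:
       units  units_x5
rep                   
Dana      44       220
Gus       29       145
Jon       43       215
Quinn     31       155
Vic        3        15
Yui       24       120
filter rows where units <= 29:
     units  units_x5
rep                 
Gus     29       145
Vic      3        15
Yui     24       120

120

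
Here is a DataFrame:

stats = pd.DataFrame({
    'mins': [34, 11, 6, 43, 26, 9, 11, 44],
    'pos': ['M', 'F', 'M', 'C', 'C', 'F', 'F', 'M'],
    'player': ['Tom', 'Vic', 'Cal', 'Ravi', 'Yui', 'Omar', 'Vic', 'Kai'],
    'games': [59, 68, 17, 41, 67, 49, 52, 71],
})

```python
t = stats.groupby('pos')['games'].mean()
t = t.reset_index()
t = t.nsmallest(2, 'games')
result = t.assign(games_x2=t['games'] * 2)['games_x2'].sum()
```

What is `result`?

group by pos, mean of games:
pos
C    54.000000
F    56.333333
M    49.000000
Name: games, dtype: float64
reset_index():
  pos      games
0   C  54.000000
1   F  56.333333
2   M  49.000000
take 2 rows with smallest games:
  pos  games
2   M   49.0
0   C   54.0
add column games_x2 = t['games'] * 2:
  pos  games  games_x2
2   M   49.0      98.0
0   C   54.0     108.0
Reading off the sum of column 'games_x2', we get 206.0.

206.0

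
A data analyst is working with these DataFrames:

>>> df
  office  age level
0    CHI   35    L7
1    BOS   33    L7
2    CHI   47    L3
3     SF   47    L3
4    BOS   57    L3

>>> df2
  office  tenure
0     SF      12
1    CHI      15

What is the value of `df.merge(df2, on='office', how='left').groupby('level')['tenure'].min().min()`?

merge on 'office' (how='left') → 5 rows:
  office  age level  tenure
0    CHI   35    L7    15.0
1    BOS   33    L7     NaN
2    CHI   47    L3    15.0
3     SF   47    L3    12.0
4    BOS   57    L3     NaN
group by level, min of tenure:
level
L3    12.0
L7    15.0
Name: tenure, dtype: float64
The min of the resulting series is 12.0.

12.0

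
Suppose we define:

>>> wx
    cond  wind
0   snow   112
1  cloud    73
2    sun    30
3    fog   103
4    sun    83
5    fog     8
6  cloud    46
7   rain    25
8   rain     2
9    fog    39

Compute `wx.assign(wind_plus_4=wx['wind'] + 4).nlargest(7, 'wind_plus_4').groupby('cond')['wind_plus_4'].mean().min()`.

60.5

add column wind_plus_4 = wx['wind'] + 4:
    cond  wind  wind_plus_4
0   snow   112          116
1  cloud    73           77
2    sun    30           34
3    fog   103          107
4    sun    83           87
5    fog     8           12
6  cloud    46           50
7   rain    25           29
8   rain     2            6
9    fog    39           43
take 7 rows with largest wind_plus_4:
    cond  wind  wind_plus_4
0   snow   112          116
3    fog   103          107
4    sun    83           87
1  cloud    73           77
6  cloud    46           50
9    fog    39           43
2    sun    30           34
group by cond, mean of wind_plus_4:
cond
cloud     63.5
fog       75.0
snow     116.0
sun       60.5
Name: wind_plus_4, dtype: float64
Finally, min of the resulting series = 60.5.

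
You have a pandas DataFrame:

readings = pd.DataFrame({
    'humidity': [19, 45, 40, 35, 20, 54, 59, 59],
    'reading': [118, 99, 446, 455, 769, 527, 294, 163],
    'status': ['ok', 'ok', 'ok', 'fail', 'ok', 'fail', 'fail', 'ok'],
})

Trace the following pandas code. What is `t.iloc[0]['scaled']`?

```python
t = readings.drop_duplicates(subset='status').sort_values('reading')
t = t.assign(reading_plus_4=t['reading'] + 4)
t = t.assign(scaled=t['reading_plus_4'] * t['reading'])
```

14396

drop duplicate status (keep=first):
   humidity  reading status
0        19      118     ok
3        35      455   fail
sort by reading:
   humidity  reading status
0        19      118     ok
3        35      455   fail
add column reading_plus_4 = t['reading'] + 4:
   humidity  reading status  reading_plus_4
0        19      118     ok             122
3        35      455   fail             459
add column scaled = t['reading_plus_4'] * t['reading']:
   humidity  reading status  reading_plus_4  scaled
0        19      118     ok             122   14396
3        35      455   fail             459  208845
So iloc[0]['scaled'] = 14396.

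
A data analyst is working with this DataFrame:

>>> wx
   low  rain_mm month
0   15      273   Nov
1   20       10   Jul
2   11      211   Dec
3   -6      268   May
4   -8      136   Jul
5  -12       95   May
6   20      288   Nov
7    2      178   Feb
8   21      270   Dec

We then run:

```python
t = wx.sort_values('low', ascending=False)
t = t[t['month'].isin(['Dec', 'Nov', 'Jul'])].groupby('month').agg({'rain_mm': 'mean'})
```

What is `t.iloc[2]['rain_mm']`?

sort by low descending:
   low  rain_mm month
8   21      270   Dec
1   20       10   Jul
6   20      288   Nov
0   15      273   Nov
2   11      211   Dec
7    2      178   Feb
3   -6      268   May
4   -8      136   Jul
5  -12       95   May
filter rows where month in ['Dec', 'Nov', 'Jul']:
   low  rain_mm month
8   21      270   Dec
1   20       10   Jul
6   20      288   Nov
0   15      273   Nov
2   11      211   Dec
4   -8      136   Jul
group by month, mean of rain_mm:
       rain_mm
month         
Dec      240.5
Jul       73.0
Nov      280.5
Then the value at position 2, column 'rain_mm': 280.5

280.5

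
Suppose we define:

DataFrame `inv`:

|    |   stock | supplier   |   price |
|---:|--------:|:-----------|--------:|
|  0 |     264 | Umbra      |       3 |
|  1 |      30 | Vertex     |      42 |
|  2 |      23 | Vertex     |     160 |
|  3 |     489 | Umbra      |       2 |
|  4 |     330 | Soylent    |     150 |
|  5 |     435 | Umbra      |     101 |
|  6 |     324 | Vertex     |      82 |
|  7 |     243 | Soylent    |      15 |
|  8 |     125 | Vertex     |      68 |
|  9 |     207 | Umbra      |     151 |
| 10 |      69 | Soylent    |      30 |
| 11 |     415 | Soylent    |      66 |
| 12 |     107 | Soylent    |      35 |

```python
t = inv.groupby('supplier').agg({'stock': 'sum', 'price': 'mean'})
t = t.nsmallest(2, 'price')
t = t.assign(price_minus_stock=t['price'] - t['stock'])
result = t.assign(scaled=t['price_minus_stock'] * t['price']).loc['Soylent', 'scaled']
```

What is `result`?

-65404.16

group by supplier: sum(stock), mean(price):
          stock  price
supplier              
Soylent    1164  59.20
Umbra      1395  64.25
Vertex      502  88.00
take 2 rows with smallest price:
          stock  price
supplier              
Soylent    1164  59.20
Umbra      1395  64.25
add column price_minus_stock = t['price'] - t['stock']:
          stock  price  price_minus_stock
supplier                                 
Soylent    1164  59.20           -1104.80
Umbra      1395  64.25           -1330.75
add column scaled = t['price_minus_stock'] * t['price']:
          stock  price  price_minus_stock      scaled
supplier                                             
Soylent    1164  59.20           -1104.80 -65404.1600
Umbra      1395  64.25           -1330.75 -85500.6875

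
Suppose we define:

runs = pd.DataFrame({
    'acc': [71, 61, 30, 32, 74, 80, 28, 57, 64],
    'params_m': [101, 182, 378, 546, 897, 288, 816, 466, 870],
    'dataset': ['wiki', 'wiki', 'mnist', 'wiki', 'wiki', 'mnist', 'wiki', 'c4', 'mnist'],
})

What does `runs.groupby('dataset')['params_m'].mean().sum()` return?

1486.4

group by dataset, mean of params_m:
dataset
c4       466.0
mnist    512.0
wiki     508.4
Name: params_m, dtype: float64
Hence 1486.4.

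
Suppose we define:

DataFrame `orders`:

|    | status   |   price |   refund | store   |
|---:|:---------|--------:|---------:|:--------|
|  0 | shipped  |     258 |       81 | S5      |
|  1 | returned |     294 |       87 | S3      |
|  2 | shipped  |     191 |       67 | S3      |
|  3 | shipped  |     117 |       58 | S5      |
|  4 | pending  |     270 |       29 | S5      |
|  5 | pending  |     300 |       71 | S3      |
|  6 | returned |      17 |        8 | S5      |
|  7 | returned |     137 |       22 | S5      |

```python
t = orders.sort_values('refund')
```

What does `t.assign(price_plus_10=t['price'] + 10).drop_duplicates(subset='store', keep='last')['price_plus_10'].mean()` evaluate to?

sort by refund:
     status  price  refund store
6  returned     17       8    S5
7  returned    137      22    S5
4   pending    270      29    S5
3   shipped    117      58    S5
2   shipped    191      67    S3
5   pending    300      71    S3
0   shipped    258      81    S5
1  returned    294      87    S3
add column price_plus_10 = t['price'] + 10:
     status  price  refund store  price_plus_10
6  returned     17       8    S5             27
7  returned    137      22    S5            147
4   pending    270      29    S5            280
3   shipped    117      58    S5            127
2   shipped    191      67    S3            201
5   pending    300      71    S3            310
0   shipped    258      81    S5            268
1  returned    294      87    S3            304
drop duplicate store (keep=last):
     status  price  refund store  price_plus_10
0   shipped    258      81    S5            268
1  returned    294      87    S3            304

286.0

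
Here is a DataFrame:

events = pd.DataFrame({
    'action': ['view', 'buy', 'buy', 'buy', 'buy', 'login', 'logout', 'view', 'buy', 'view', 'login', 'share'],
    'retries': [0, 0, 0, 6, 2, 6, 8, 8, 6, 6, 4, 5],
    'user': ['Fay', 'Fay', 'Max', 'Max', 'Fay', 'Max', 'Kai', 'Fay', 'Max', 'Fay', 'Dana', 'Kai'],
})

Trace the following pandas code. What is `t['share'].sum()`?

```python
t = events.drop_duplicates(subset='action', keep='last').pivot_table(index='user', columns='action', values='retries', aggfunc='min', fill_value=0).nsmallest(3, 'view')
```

drop duplicate action (keep=last):
    action  retries  user
6   logout        8   Kai
8      buy        6   Max
9     view        6   Fay
10   login        4  Dana
11   share        5   Kai
pivot: rows=user, cols=action, min(retries):
action  buy  login  logout  share  view
user                                   
Dana      0      4       0      0     0
Fay       0      0       0      0     6
Kai       0      0       8      5     0
Max       6      0       0      0     0
take 3 rows with smallest view:
action  buy  login  logout  share  view
user                                   
Dana      0      4       0      0     0
Kai       0      0       8      5     0
Max       6      0       0      0     0
Taking the sum of column 'share' gives 5.

5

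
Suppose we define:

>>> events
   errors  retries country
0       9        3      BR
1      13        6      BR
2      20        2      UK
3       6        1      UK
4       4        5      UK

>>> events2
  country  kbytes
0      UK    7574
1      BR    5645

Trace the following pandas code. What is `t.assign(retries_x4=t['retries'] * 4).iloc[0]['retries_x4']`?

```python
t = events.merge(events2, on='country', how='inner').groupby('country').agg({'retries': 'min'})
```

merge on 'country' (how='inner') → 5 rows:
   errors  retries country  kbytes
0       9        3      BR    5645
1      13        6      BR    5645
2      20        2      UK    7574
3       6        1      UK    7574
4       4        5      UK    7574
group by country, min of retries:
         retries
country         
BR             3
UK             1
add column retries_x4 = t['retries'] * 4:
         retries  retries_x4
country                     
BR             3          12
UK             1           4
value at position 0, column 'retries_x4' → 12

12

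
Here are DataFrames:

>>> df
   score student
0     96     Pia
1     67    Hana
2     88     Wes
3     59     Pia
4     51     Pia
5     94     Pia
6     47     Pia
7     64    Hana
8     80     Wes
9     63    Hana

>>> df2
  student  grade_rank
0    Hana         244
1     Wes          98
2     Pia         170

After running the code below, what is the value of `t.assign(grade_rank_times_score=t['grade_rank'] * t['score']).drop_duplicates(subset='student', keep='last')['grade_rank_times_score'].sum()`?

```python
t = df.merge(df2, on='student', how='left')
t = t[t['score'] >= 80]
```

23820

merge on 'student' (how='left') → 10 rows:
   score student  grade_rank
0     96     Pia         170
1     67    Hana         244
2     88     Wes          98
3     59     Pia         170
4     51     Pia         170
5     94     Pia         170
6     47     Pia         170
7     64    Hana         244
8     80     Wes          98
9     63    Hana         244
filter rows where score >= 80:
   score student  grade_rank
0     96     Pia         170
2     88     Wes          98
5     94     Pia         170
8     80     Wes          98
add column grade_rank_times_score = t['grade_rank'] * t['score']:
   score student  grade_rank  grade_rank_times_score
0     96     Pia         170                   16320
2     88     Wes          98                    8624
5     94     Pia         170                   15980
8     80     Wes          98                    7840
drop duplicate student (keep=last):
   score student  grade_rank  grade_rank_times_score
5     94     Pia         170                   15980
8     80     Wes          98                    7840
Reading off the sum of column 'grade_rank_times_score', we get 23820.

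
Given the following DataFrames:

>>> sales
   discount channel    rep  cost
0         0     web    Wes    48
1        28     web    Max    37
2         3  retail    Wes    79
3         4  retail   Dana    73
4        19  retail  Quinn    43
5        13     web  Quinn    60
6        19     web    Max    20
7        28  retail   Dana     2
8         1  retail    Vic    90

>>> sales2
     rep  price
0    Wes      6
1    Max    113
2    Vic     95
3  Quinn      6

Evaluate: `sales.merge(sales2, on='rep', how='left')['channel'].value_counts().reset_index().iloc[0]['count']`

5

merge on 'rep' (how='left') → 9 rows:
   discount channel    rep  cost  price
0         0     web    Wes    48    6.0
1        28     web    Max    37  113.0
2         3  retail    Wes    79    6.0
3         4  retail   Dana    73    NaN
4        19  retail  Quinn    43    6.0
5        13     web  Quinn    60    6.0
6        19     web    Max    20  113.0
7        28  retail   Dana     2    NaN
8         1  retail    Vic    90   95.0
value_counts of channel:
channel
retail    5
web       4
Name: count, dtype: int64
reset_index():
  channel  count
0  retail      5
1     web      4
value at position 0, column 'count' → 5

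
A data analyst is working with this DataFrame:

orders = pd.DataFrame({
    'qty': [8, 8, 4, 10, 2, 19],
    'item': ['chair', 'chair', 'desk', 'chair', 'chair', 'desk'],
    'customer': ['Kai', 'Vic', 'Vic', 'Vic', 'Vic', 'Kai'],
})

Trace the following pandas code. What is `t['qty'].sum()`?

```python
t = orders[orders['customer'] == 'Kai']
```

27

filter rows where customer == 'Kai':
   qty   item customer
0    8  chair      Kai
5   19   desk      Kai
sum of column 'qty' → 27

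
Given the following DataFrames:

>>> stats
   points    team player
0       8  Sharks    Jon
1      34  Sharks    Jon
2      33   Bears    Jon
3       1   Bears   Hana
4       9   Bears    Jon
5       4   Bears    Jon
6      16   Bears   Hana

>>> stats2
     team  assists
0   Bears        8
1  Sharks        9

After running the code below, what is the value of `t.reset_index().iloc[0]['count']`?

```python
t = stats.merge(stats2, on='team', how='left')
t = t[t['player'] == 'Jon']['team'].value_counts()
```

merge on 'team' (how='left') → 7 rows:
   points    team player  assists
0       8  Sharks    Jon        9
1      34  Sharks    Jon        9
2      33   Bears    Jon        8
3       1   Bears   Hana        8
4       9   Bears    Jon        8
5       4   Bears    Jon        8
6      16   Bears   Hana        8
filter rows where player == 'Jon':
   points    team player  assists
0       8  Sharks    Jon        9
1      34  Sharks    Jon        9
2      33   Bears    Jon        8
4       9   Bears    Jon        8
5       4   Bears    Jon        8
value_counts of team:
team
Bears     3
Sharks    2
Name: count, dtype: int64
reset_index():
     team  count
0   Bears      3
1  Sharks      2

3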